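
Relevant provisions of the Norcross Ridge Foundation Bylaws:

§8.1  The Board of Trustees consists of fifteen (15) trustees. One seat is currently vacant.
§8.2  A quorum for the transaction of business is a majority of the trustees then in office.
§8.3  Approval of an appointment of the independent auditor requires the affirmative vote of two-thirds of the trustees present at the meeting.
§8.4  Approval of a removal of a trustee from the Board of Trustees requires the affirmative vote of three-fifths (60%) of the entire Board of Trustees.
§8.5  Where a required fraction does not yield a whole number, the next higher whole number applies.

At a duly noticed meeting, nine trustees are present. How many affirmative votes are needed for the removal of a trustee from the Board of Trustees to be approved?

The removal of a trustee from the Board of Trustees requires three-fifths of the entire Board of Trustees (15).
3/5 of 15 = 9.

9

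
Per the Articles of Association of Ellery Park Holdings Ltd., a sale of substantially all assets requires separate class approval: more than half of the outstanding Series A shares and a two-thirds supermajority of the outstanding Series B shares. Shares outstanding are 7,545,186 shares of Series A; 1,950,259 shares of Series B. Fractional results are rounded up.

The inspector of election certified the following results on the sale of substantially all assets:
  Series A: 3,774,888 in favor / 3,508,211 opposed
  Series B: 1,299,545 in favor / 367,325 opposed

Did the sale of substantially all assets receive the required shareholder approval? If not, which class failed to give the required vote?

Series A: a majority of 7545186 is 3772594; 3,772,594 required, 3,774,888 in favor — approved.
Series B: 2/3 of 1950259 = 1300172.67, rounded up to 1300173; 1,300,173 required, 1,299,545 in favor — not approved.

Not approved — the Series B shares did not give the required vote.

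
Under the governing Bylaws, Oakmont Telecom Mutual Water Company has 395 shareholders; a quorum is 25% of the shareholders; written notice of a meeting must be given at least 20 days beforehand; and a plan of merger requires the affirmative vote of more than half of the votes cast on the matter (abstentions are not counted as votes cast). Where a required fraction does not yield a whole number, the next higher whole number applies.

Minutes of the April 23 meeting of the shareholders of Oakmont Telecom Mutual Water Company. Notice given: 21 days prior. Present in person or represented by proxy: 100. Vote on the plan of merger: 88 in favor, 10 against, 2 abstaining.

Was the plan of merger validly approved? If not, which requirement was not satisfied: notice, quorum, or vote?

Notice: 21 days given; 20 required. Satisfied.
Quorum: 25% of 395 = 98.75, rounded up to 99; 100 present. Satisfied.
Vote: requires a majority of the votes cast (100 − 2 abstaining = 98); a majority of 98 is 50, so 50 needed; 88 in favor. Satisfied.

Valid — all requirements satisfied.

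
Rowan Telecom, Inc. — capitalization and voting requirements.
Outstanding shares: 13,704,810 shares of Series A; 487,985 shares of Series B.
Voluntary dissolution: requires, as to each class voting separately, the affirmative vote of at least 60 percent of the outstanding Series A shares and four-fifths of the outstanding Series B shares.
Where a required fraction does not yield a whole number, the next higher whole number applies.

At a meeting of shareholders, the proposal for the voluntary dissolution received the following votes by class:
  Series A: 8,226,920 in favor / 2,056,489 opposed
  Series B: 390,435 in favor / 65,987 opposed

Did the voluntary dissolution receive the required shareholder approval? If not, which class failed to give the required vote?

Approved — every class gave the required vote.

Series A: 3/5 of 13704810 = 8222886; 8,222,886 required, 8,226,920 in favor — approved.
Series B: 4/5 of 487985 = 390388; 390,388 required, 390,435 in favor — approved.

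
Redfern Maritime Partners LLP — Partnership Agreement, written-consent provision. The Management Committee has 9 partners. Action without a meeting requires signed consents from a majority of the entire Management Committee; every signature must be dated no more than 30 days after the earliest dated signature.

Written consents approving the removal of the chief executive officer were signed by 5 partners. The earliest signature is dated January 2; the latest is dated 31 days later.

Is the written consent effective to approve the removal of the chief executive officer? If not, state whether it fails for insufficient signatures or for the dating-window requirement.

Not effective — dating-window requirement not satisfied.

Signatures required: a majority of 9 — a majority of 9 is 5, so 5 needed; 5 signed. Sufficient.
Dating window: the latest signature is 31 days after the earliest; the limit is 30 days. Outside the window.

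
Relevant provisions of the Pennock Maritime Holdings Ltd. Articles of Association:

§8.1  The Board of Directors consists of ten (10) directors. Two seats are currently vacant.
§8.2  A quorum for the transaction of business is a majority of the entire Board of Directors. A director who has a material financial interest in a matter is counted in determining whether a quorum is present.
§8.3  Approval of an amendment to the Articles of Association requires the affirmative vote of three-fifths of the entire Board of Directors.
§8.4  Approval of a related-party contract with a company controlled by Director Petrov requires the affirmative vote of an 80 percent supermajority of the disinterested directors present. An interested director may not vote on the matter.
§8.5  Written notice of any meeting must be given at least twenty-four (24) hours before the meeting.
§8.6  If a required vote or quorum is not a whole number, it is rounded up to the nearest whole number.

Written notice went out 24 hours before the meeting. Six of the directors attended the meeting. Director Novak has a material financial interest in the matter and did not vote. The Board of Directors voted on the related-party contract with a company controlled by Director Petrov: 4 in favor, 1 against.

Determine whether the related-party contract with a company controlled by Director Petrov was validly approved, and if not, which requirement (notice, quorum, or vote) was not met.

Notice: 24 hours given; 24 required (24 ≥ 24). Satisfied.
Quorum: 6 present (interested directors count toward quorum); quorum is 6. Satisfied.
Vote: the related-party contract with a company controlled by Director Petrov requires four-fifths of the disinterested directors present (6 − 1 = 5). 4/5 of 5 = 4, so 4 affirmative votes are needed; 4 voted in favor. Satisfied.

Valid — all requirements satisfied.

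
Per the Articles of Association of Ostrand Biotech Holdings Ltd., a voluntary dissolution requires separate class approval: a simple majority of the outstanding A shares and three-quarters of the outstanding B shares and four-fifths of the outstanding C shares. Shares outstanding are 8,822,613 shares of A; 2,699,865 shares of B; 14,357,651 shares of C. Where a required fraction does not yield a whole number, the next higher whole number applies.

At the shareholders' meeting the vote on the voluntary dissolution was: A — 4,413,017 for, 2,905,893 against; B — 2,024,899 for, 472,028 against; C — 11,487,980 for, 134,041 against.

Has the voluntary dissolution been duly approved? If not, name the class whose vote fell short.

Approved — every class gave the required vote.

A: a majority of 8822613 is 4411307; 4,411,307 required, 4,413,017 in favor — approved.
B: 3/4 of 2699865 = 2024898.75, rounded up to 2024899; 2,024,899 required, 2,024,899 in favor — approved.
C: 4/5 of 14357651 = 11486120.80, rounded up to 11486121; 11,486,121 required, 11,487,980 in favor — approved.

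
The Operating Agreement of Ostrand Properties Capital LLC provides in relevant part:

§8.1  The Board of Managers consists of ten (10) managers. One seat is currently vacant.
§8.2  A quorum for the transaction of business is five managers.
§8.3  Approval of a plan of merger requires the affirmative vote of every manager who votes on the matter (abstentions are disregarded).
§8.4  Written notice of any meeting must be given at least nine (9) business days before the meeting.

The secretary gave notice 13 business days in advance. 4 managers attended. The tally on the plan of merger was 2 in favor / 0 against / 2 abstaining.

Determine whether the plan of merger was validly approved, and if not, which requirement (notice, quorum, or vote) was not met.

Notice: 13 business days given; 9 required (13 ≥ 9). Satisfied.
Quorum: 4 present; quorum is 5. Not satisfied.
Vote: the plan of merger requires the unanimous vote of the votes cast (4 present − 2 abstaining = 2). Unanimous means all 2, so 2 affirmative votes are needed; 2 voted in favor. Satisfied. (Moot — without a quorum no business can be validly transacted.)

Invalid — quorum requirement not satisfied.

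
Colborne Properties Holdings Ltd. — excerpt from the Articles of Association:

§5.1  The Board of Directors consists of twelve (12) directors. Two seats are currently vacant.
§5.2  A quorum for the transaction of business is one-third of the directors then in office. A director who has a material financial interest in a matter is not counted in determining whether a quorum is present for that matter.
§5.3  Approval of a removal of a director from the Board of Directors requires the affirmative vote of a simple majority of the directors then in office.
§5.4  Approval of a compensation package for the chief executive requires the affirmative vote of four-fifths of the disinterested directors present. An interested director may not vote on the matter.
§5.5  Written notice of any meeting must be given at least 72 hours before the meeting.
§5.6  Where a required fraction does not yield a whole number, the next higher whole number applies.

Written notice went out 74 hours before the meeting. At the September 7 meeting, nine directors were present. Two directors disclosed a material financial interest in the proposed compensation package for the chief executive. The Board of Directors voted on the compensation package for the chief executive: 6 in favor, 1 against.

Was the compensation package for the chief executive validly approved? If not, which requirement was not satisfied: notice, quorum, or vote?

Notice: 74 hours given; 72 required (74 ≥ 72). Satisfied.
Quorum: 9 present, but the 2 interested directors do not count, leaving 7. Quorum is 4. Satisfied.
Vote: the compensation package for the chief executive requires four-fifths of the disinterested directors present (9 − 2 = 7). 4/5 of 7 = 5.60, rounded up to 6, so 6 affirmative votes are needed; 6 voted in favor. Satisfied.

Valid — all requirements satisfied.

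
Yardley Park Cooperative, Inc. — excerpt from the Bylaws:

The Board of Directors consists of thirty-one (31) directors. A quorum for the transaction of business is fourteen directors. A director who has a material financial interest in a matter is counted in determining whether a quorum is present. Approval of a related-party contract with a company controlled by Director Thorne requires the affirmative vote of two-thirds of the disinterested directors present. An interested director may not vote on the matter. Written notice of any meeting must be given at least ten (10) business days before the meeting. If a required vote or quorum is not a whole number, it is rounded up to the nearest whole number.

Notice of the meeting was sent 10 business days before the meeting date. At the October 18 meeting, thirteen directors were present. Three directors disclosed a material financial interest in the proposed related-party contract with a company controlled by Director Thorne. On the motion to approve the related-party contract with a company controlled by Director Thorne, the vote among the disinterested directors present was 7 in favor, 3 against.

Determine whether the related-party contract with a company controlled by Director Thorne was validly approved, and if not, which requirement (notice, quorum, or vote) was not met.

Invalid — quorum requirement not satisfied.

Notice: 10 business days given; 10 required (10 ≥ 10). Satisfied.
Quorum: 13 present (interested directors count toward quorum); quorum is 14. Not satisfied.
Vote: the related-party contract with a company controlled by Director Thorne requires two-thirds of the disinterested directors present (13 − 3 = 10). 2/3 of 10 = 6.67, rounded up to 7, so 7 affirmative votes are needed; 7 voted in favor. Satisfied. (Moot — without a quorum no business can be validly transacted.)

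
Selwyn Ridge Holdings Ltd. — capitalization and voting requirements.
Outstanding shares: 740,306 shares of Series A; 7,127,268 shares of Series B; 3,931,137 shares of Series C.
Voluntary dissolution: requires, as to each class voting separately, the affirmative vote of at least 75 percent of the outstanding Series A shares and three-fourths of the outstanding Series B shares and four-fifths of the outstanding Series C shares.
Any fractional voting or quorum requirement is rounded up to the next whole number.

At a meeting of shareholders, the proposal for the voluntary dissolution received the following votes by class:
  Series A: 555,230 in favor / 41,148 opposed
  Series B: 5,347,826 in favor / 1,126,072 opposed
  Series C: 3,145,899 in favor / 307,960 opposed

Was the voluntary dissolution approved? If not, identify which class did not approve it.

Approved — every class gave the required vote.

Series A: 3/4 of 740306 = 555229.50, rounded up to 555230; 555,230 required, 555,230 in favor — approved.
Series B: 3/4 of 7127268 = 5345451; 5,345,451 required, 5,347,826 in favor — approved.
Series C: 4/5 of 3931137 = 3144909.60, rounded up to 3144910; 3,144,910 required, 3,145,899 in favor — approved.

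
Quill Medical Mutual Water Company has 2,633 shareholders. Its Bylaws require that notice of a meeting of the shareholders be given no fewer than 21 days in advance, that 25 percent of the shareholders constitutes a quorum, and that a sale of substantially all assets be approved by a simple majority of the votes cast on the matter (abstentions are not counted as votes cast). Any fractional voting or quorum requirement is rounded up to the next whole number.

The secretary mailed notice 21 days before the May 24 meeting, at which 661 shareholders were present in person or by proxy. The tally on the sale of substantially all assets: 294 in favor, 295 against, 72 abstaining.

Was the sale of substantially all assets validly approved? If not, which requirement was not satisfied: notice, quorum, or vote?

Invalid — vote requirement not satisfied.

Notice: 21 days given; 21 required. Satisfied.
Quorum: 25% of 2,633 = 658.25, rounded up to 659; 661 present. Satisfied.
Vote: requires a majority of the votes cast (661 − 72 abstaining = 589); a majority of 589 is 295, so 295 needed; 294 in favor. Not satisfied.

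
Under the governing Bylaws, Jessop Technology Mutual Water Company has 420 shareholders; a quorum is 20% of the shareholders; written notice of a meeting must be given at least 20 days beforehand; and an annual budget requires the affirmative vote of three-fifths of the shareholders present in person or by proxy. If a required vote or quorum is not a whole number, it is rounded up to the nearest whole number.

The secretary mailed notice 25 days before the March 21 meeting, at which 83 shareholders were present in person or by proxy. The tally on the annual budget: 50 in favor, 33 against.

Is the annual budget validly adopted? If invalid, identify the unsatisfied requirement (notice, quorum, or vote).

Invalid — quorum requirement not satisfied.

Notice: 25 days given; 20 required. Satisfied.
Quorum: 20% of 420 = 84; 83 present. Not satisfied.
Vote: requires three-fifths of those present (83); 3/5 of 83 = 49.80, rounded up to 50, so 50 needed; 50 in favor. Satisfied.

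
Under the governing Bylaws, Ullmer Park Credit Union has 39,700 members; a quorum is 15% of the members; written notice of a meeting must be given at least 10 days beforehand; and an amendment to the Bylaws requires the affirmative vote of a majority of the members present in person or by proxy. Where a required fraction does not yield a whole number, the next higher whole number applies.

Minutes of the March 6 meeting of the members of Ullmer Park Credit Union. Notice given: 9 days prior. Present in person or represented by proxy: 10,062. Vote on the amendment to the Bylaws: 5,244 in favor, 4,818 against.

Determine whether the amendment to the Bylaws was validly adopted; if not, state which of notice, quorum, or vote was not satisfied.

Notice: 9 days given; 10 required. Not satisfied.
Quorum: 15% of 39,700 = 5,955; 10,062 present. Satisfied.
Vote: requires a majority of those present (10,062); a majority of 10062 is 5032, so 5,032 needed; 5,244 in favor. Satisfied.

Invalid — notice requirement not satisfied.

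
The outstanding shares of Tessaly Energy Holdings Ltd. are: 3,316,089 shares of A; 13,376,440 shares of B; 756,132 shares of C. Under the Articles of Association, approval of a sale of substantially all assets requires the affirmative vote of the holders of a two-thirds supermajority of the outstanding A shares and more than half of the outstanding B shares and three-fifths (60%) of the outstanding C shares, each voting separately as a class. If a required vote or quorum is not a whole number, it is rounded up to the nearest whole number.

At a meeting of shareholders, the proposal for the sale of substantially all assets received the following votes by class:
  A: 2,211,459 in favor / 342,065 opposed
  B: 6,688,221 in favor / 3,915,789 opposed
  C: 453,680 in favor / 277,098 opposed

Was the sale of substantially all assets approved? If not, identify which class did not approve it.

A: 2/3 of 3316089 = 2210726; 2,210,726 required, 2,211,459 in favor — approved.
B: a majority of 13376440 is 6688221; 6,688,221 required, 6,688,221 in favor — approved.
C: 3/5 of 756132 = 453679.20, rounded up to 453680; 453,680 required, 453,680 in favor — approved.

Approved — every class gave the required vote.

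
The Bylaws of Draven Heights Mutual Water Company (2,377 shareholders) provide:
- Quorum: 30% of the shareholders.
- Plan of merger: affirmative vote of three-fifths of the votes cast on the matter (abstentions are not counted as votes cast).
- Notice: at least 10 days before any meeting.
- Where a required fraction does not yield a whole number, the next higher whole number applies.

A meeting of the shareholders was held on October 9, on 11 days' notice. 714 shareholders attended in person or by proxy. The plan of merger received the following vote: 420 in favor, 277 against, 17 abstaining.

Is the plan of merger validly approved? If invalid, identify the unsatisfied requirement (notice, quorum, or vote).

Valid — all requirements satisfied.

Notice: 11 days given; 10 required. Satisfied.
Quorum: 30% of 2,377 = 713.10, rounded up to 714; 714 present. Satisfied.
Vote: requires three-fifths of the votes cast (714 − 17 abstaining = 697); 3/5 of 697 = 418.20, rounded up to 419, so 419 needed; 420 in favor. Satisfied.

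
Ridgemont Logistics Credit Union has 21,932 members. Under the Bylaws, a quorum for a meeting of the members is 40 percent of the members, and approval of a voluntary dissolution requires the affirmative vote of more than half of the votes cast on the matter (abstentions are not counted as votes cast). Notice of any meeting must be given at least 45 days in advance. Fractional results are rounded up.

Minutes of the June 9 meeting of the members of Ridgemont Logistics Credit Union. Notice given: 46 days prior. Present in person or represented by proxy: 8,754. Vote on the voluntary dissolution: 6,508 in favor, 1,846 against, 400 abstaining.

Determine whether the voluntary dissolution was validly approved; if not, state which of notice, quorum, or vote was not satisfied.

Notice: 46 days given; 45 required. Satisfied.
Quorum: 40% of 21,932 = 8,772.80, rounded up to 8,773; 8,754 present. Not satisfied.
Vote: requires a majority of the votes cast (8,754 − 400 abstaining = 8,354); a majority of 8354 is 4178, so 4,178 needed; 6,508 in favor. Satisfied.

Invalid — quorum requirement not satisfied.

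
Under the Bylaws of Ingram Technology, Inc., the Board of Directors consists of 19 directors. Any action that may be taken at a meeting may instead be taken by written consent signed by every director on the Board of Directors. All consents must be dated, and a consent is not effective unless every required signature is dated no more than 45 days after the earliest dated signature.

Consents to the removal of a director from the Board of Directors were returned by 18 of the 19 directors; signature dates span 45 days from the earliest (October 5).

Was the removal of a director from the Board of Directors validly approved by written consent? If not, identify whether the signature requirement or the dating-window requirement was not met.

Not effective — insufficient signatures.

Signatures required: the unanimous vote of 19 — unanimous means all 19, so 19 needed; 18 signed. Insufficient.
Dating window: the latest signature is 45 days after the earliest; the limit is 45 days. Within the window.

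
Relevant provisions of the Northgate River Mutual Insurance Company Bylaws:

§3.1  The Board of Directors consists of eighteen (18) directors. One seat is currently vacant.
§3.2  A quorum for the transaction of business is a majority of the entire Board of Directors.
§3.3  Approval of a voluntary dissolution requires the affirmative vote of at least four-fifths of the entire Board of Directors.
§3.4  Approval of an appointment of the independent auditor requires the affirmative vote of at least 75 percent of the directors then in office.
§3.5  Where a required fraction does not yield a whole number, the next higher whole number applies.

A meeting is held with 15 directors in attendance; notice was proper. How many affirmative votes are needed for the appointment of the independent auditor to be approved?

13

The appointment of the independent auditor requires three-fourths of the directors then in office (17).
3/4 of 17 = 12.75, rounded up to 13.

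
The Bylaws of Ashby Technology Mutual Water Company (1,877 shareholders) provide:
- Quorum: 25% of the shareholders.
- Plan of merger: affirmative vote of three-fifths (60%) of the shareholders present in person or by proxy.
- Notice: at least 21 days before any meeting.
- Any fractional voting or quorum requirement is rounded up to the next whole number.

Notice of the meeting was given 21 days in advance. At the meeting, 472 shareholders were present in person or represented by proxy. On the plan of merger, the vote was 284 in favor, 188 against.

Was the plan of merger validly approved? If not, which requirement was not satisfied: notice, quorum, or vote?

Valid — all requirements satisfied.

Notice: 21 days given; 21 required. Satisfied.
Quorum: 25% of 1,877 = 469.25, rounded up to 470; 472 present. Satisfied.
Vote: requires three-fifths of those present (472); 3/5 of 472 = 283.20, rounded up to 284, so 284 needed; 284 in favor. Satisfied.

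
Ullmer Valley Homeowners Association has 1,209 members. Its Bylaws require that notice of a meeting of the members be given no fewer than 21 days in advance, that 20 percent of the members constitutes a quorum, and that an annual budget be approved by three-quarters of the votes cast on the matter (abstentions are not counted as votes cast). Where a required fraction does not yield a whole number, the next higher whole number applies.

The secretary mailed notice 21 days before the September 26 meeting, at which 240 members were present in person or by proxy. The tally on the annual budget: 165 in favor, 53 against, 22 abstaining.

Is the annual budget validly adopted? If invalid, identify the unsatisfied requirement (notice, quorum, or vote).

Invalid — quorum requirement not satisfied.

Notice: 21 days given; 21 required. Satisfied.
Quorum: 20% of 1,209 = 241.80, rounded up to 242; 240 present. Not satisfied.
Vote: requires three-fourths of the votes cast (240 − 22 abstaining = 218); 3/4 of 218 = 163.50, rounded up to 164, so 164 needed; 165 in favor. Satisfied.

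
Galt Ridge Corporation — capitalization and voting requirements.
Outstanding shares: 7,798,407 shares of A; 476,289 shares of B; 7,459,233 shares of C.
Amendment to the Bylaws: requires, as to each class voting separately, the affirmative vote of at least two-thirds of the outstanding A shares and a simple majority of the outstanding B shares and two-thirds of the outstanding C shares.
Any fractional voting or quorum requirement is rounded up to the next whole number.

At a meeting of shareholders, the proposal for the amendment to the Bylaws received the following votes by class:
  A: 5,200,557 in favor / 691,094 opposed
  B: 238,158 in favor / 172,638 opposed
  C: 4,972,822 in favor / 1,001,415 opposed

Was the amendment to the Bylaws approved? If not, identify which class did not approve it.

Approved — every class gave the required vote.

A: 2/3 of 7798407 = 5198938; 5,198,938 required, 5,200,557 in favor — approved.
B: a majority of 476289 is 238145; 238,145 required, 238,158 in favor — approved.
C: 2/3 of 7459233 = 4972822; 4,972,822 required, 4,972,822 in favor — approved.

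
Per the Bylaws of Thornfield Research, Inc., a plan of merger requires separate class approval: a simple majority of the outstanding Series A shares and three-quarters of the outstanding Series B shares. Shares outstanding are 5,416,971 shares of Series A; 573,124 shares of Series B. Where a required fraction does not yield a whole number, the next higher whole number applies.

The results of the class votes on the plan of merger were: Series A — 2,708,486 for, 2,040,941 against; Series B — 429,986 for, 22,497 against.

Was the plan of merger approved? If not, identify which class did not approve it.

Series A: a majority of 5416971 is 2708486; 2,708,486 required, 2,708,486 in favor — approved.
Series B: 3/4 of 573124 = 429843; 429,843 required, 429,986 in favor — approved.

Approved — every class gave the required vote.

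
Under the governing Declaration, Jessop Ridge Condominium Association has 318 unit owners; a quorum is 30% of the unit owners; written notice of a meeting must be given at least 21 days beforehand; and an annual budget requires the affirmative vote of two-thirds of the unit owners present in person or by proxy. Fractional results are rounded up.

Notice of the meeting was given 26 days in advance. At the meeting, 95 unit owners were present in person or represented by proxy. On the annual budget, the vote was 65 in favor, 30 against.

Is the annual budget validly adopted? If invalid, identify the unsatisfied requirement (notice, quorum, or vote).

Notice: 26 days given; 21 required. Satisfied.
Quorum: 30% of 318 = 95.40, rounded up to 96; 95 present. Not satisfied.
Vote: requires two-thirds of those present (95); 2/3 of 95 = 63.33, rounded up to 64, so 64 needed; 65 in favor. Satisfied.

Invalid — quorum requirement not satisfied.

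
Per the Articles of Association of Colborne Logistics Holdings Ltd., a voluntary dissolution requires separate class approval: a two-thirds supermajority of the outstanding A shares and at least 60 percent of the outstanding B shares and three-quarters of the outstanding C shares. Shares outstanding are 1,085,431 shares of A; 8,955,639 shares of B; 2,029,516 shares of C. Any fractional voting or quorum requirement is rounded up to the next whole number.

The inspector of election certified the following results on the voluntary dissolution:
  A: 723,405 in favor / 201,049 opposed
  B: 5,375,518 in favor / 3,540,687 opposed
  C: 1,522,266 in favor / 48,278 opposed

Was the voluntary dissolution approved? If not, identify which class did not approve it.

Not approved — the A shares did not give the required vote.

A: 2/3 of 1085431 = 723620.67, rounded up to 723621; 723,621 required, 723,405 in favor — not approved.
B: 3/5 of 8955639 = 5373383.40, rounded up to 5373384; 5,373,384 required, 5,375,518 in favor — approved.
C: 3/4 of 2029516 = 1522137; 1,522,137 required, 1,522,266 in favor — approved.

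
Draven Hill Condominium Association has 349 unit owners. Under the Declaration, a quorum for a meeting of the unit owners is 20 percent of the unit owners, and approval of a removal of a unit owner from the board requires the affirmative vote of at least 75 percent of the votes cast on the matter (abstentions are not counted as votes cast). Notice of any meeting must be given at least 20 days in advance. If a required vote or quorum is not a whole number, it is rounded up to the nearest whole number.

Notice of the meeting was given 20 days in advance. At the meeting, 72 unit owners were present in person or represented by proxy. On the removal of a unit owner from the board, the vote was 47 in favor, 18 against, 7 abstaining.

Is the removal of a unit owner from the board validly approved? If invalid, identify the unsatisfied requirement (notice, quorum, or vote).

Notice: 20 days given; 20 required. Satisfied.
Quorum: 20% of 349 = 69.80, rounded up to 70; 72 present. Satisfied.
Vote: requires three-fourths of the votes cast (72 − 7 abstaining = 65); 3/4 of 65 = 48.75, rounded up to 49, so 49 needed; 47 in favor. Not satisfied.

Invalid — vote requirement not satisfied.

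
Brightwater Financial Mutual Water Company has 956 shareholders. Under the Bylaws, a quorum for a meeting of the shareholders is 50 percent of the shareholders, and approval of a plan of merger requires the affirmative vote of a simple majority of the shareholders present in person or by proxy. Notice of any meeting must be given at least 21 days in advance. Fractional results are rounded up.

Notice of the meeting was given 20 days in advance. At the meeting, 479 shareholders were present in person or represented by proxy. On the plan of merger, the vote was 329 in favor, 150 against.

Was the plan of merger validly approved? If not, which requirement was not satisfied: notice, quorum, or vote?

Notice: 20 days given; 21 required. Not satisfied.
Quorum: 50% of 956 = 478; 479 present. Satisfied.
Vote: requires a majority of those present (479); a majority of 479 is 240, so 240 needed; 329 in favor. Satisfied.

Invalid — notice requirement not satisfied.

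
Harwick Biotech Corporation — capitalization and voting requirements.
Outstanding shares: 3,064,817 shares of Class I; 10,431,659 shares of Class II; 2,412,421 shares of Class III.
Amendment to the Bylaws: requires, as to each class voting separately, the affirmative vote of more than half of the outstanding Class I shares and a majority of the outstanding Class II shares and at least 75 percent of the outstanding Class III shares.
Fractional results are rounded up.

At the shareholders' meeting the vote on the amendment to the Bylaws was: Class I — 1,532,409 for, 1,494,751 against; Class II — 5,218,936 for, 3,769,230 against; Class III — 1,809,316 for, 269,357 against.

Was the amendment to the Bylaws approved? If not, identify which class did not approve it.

Approved — every class gave the required vote.

Class I: a majority of 3064817 is 1532409; 1,532,409 required, 1,532,409 in favor — approved.
Class II: a majority of 10431659 is 5215830; 5,215,830 required, 5,218,936 in favor — approved.
Class III: 3/4 of 2412421 = 1809315.75, rounded up to 1809316; 1,809,316 required, 1,809,316 in favor — approved.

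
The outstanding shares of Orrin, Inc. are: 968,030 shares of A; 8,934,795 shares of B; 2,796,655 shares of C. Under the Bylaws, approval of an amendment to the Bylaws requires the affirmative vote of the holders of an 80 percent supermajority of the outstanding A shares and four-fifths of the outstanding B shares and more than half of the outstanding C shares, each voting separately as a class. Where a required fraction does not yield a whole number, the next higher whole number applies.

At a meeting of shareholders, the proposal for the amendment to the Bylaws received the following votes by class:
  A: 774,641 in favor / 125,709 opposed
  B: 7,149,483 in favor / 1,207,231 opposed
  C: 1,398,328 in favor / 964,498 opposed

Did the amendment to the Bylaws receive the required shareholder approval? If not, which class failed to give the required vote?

Approved — every class gave the required vote.

A: 4/5 of 968030 = 774424; 774,424 required, 774,641 in favor — approved.
B: 4/5 of 8934795 = 7147836; 7,147,836 required, 7,149,483 in favor — approved.
C: a majority of 2796655 is 1398328; 1,398,328 required, 1,398,328 in favor — approved.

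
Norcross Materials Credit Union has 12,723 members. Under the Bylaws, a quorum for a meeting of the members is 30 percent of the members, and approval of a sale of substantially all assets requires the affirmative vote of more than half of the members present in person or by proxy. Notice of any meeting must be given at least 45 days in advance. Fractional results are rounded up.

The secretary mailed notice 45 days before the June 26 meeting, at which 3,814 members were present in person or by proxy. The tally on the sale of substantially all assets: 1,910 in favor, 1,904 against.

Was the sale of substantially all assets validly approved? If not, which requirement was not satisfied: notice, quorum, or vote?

Notice: 45 days given; 45 required. Satisfied.
Quorum: 30% of 12,723 = 3,816.90, rounded up to 3,817; 3,814 present. Not satisfied.
Vote: requires a majority of those present (3,814); a majority of 3814 is 1908, so 1,908 needed; 1,910 in favor. Satisfied.

Invalid — quorum requirement not satisfied.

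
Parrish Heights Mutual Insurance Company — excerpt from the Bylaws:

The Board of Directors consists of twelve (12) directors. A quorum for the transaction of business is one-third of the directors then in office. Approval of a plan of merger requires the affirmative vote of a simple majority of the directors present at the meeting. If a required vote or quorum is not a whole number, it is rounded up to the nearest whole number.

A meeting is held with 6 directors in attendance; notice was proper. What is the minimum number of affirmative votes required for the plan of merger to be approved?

4

The plan of merger requires a majority of the directors present (6).
A majority of 6 is 4.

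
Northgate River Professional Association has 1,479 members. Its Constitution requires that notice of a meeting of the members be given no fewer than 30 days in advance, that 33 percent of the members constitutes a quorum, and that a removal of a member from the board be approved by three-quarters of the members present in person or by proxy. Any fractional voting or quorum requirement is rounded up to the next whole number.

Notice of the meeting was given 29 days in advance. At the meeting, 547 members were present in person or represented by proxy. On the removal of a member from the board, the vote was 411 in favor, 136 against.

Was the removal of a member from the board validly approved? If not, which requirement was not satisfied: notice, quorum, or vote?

Invalid — notice requirement not satisfied.

Notice: 29 days given; 30 required. Not satisfied.
Quorum: 33% of 1,479 = 488.07, rounded up to 489; 547 present. Satisfied.
Vote: requires three-fourths of those present (547); 3/4 of 547 = 410.25, rounded up to 411, so 411 needed; 411 in favor. Satisfied.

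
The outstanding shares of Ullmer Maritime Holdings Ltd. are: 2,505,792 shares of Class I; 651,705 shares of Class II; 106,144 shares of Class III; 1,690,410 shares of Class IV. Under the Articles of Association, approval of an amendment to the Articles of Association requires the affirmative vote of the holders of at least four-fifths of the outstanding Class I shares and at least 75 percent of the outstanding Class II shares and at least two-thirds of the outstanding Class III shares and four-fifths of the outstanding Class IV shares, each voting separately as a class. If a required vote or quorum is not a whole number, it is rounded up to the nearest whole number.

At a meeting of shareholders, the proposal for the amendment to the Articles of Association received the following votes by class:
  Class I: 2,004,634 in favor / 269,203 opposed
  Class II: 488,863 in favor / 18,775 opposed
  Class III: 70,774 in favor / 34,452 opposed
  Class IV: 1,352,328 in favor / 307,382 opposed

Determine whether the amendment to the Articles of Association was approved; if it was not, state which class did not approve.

Approved — every class gave the required vote.

Class I: 4/5 of 2505792 = 2004633.60, rounded up to 2004634; 2,004,634 required, 2,004,634 in favor — approved.
Class II: 3/4 of 651705 = 488778.75, rounded up to 488779; 488,779 required, 488,863 in favor — approved.
Class III: 2/3 of 106144 = 70762.67, rounded up to 70763; 70,763 required, 70,774 in favor — approved.
Class IV: 4/5 of 1690410 = 1352328; 1,352,328 required, 1,352,328 in favor — approved.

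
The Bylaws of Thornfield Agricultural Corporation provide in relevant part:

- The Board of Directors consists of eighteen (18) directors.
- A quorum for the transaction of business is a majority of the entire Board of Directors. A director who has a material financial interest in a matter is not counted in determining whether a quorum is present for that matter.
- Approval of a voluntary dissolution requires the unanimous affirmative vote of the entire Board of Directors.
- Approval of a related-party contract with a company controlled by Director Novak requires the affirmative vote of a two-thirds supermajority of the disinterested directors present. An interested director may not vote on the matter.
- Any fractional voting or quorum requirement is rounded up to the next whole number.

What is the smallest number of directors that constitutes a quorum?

10

A majority of 18 is 10.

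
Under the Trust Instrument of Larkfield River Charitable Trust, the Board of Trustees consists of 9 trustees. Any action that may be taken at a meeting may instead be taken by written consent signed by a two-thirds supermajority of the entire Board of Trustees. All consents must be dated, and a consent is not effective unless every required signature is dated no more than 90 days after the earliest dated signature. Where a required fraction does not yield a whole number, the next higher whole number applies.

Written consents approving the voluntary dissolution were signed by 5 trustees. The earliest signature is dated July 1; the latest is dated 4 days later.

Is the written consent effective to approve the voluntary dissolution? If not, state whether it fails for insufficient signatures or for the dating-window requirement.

Signatures required: a two-thirds supermajority of 9 — 2/3 of 9 = 6, so 6 needed; 5 signed. Insufficient.
Dating window: the latest signature is 4 days after the earliest; the limit is 90 days. Within the window.

Not effective — insufficient signatures.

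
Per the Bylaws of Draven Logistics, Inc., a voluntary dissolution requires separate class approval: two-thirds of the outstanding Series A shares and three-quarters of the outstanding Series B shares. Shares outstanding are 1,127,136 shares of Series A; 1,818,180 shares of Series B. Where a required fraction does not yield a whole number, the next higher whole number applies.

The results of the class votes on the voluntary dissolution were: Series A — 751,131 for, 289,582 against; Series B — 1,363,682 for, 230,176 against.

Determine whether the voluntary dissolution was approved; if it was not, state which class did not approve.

Series A: 2/3 of 1127136 = 751424; 751,424 required, 751,131 in favor — not approved.
Series B: 3/4 of 1818180 = 1363635; 1,363,635 required, 1,363,682 in favor — approved.

Not approved — the Series A shares did not give the required vote.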